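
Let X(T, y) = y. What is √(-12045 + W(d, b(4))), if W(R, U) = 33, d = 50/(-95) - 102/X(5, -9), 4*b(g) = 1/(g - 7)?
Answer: 2*I*√3003 ≈ 109.6*I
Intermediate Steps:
b(g) = 1/(4*(-7 + g)) (b(g) = 1/(4*(g - 7)) = 1/(4*(-7 + g)))
d = 616/57 (d = 50/(-95) - 102/(-9) = 50*(-1/95) - 102*(-⅑) = -10/19 + 34/3 = 616/57 ≈ 10.807)
√(-12045 + W(d, b(4))) = √(-12045 + 33) = √(-12012) = 2*I*√3003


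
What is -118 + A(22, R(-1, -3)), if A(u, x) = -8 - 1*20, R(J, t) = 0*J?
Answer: -146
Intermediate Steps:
R(J, t) = 0
A(u, x) = -28 (A(u, x) = -8 - 20 = -28)
-118 + A(22, R(-1, -3)) = -118 - 28 = -146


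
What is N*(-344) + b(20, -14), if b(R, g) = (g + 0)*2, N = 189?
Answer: -65044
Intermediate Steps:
b(R, g) = 2*g (b(R, g) = g*2 = 2*g)
N*(-344) + b(20, -14) = 189*(-344) + 2*(-14) = -65016 - 28 = -65044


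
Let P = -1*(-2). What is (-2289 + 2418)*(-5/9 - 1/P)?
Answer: -817/6 ≈ -136.17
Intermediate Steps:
P = 2
(-2289 + 2418)*(-5/9 - 1/P) = (-2289 + 2418)*(-5/9 - 1/2) = 129*(-5*⅑ - 1*½) = 129*(-5/9 - ½) = 129*(-19/18) = -817/6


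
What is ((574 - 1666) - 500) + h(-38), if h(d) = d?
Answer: -1630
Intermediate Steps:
((574 - 1666) - 500) + h(-38) = ((574 - 1666) - 500) - 38 = (-1092 - 500) - 38 = -1592 - 38 = -1630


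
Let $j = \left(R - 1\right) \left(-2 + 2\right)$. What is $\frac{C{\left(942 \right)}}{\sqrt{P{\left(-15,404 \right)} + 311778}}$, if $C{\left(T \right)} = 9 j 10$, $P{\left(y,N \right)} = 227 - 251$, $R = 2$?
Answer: $0$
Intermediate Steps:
$P{\left(y,N \right)} = -24$ ($P{\left(y,N \right)} = 227 - 251 = -24$)
$j = 0$ ($j = \left(2 - 1\right) \left(-2 + 2\right) = 1 \cdot 0 = 0$)
$C{\left(T \right)} = 0$ ($C{\left(T \right)} = 9 \cdot 0 \cdot 10 = 0 \cdot 10 = 0$)
$\frac{C{\left(942 \right)}}{\sqrt{P{\left(-15,404 \right)} + 311778}} = \frac{0}{\sqrt{-24 + 311778}} = \frac{0}{\sqrt{311754}} = 0 \frac{\sqrt{311754}}{311754} = 0$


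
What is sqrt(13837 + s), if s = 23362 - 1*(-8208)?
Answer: sqrt(45407) ≈ 213.09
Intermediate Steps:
s = 31570 (s = 23362 + 8208 = 31570)
sqrt(13837 + s) = sqrt(13837 + 31570) = sqrt(45407)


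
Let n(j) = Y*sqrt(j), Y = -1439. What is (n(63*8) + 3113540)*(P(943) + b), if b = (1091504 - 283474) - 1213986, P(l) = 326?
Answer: -1262945230200 + 3502209420*sqrt(14) ≈ -1.2498e+12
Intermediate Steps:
n(j) = -1439*sqrt(j)
b = -405956 (b = 808030 - 1213986 = -405956)
(n(63*8) + 3113540)*(P(943) + b) = (-1439*6*sqrt(14) + 3113540)*(326 - 405956) = (-8634*sqrt(14) + 3113540)*(-405630) = (3113540 - 8634*sqrt(14))*(-405630) = -1262945230200 + 3502209420*sqrt(14)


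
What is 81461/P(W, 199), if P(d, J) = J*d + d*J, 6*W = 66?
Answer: 81461/4378 ≈ 18.607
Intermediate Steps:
W = 11 (W = (⅙)*66 = 11)
P(d, J) = 2*J*d (P(d, J) = J*d + J*d = 2*J*d)
81461/P(W, 199) = 81461/((2*199*11)) = 81461/4378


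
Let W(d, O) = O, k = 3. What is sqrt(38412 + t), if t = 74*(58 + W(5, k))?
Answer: 13*sqrt(254) ≈ 207.19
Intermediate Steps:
t = 4514 (t = 74*(58 + 3) = 74*61 = 4514)
sqrt(38412 + t) = sqrt(38412 + 4514) = sqrt(42926) = 13*sqrt(254)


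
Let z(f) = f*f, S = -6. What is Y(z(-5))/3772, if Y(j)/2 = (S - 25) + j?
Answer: -3/943 ≈ -0.0031813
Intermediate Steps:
z(f) = f²
Y(j) = -62 + 2*j (Y(j) = 2*((-6 - 25) + j) = 2*(-31 + j) = -62 + 2*j)
Y(z(-5))/3772 = (-62 + 2*(-5)²)/3772 = (-62 + 2*25)*(1/3772) = (-62 + 50)*(1/3772) = -12*1/3772 = -3/943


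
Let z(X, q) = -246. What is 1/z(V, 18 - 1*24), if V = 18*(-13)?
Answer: -1/246 ≈ -0.0040650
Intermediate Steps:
V = -234
1/z(V, 18 - 1*24) = 1/(-246) = -1/246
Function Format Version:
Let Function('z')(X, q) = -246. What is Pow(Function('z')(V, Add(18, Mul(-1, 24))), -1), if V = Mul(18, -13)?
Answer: Rational(-1, 246) ≈ -0.0040650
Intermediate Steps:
V = -234
Pow(Function('z')(V, Add(18, Mul(-1, 24))), -1) = Pow(-246, -1) = Rational(-1, 246)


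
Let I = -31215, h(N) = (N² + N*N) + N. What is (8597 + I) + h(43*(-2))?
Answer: -7912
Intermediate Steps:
h(N) = N + 2*N² (h(N) = (N² + N²) + N = 2*N² + N = N + 2*N²)
(8597 + I) + h(43*(-2)) = (8597 - 31215) + (43*(-2))*(1 + 2*(43*(-2))) = -22618 - 86*(1 + 2*(-86)) = -22618 - 86*(1 - 172) = -22618 - 86*(-171) = -22618 + 14706 = -7912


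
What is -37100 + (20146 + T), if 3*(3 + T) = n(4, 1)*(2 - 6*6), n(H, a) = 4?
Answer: -51007/3 ≈ -17002.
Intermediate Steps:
T = -145/3 (T = -3 + (4*(2 - 6*6))/3 = -3 + (4*(2 - 36))/3 = -3 + (4*(-34))/3 = -3 + (⅓)*(-136) = -3 - 136/3 = -145/3 ≈ -48.333)
-37100 + (20146 + T) = -37100 + (20146 - 145/3) = -37100 + 60293/3 = -51007/3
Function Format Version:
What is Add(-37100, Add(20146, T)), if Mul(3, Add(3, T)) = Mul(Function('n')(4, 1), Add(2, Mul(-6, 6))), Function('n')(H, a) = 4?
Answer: Rational(-51007, 3) ≈ -17002.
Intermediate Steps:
T = Rational(-145, 3) (T = Add(-3, Mul(Rational(1, 3), Mul(4, Add(2, Mul(-6, 6))))) = Add(-3, Mul(Rational(1, 3), Mul(4, Add(2, -36)))) = Add(-3, Mul(Rational(1, 3), Mul(4, -34))) = Add(-3, Mul(Rational(1, 3), -136)) = Add(-3, Rational(-136, 3)) = Rational(-145, 3) ≈ -48.333)
Add(-37100, Add(20146, T)) = Add(-37100, Add(20146, Rational(-145, 3))) = Add(-37100, Rational(60293, 3)) = Rational(-51007, 3)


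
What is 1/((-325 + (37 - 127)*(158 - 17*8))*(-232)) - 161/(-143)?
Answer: 86096503/76470680 ≈ 1.1259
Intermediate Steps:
1/((-325 + (37 - 127)*(158 - 17*8))*(-232)) - 161/(-143) = -1/232/(-325 - 90*(158 - 136)) - 161*(-1/143) = -1/232/(-325 - 90*22) + 161/143 = -1/232/(-325 - 1980) + 161/143 = -1/232/(-2305) + 161/143 = -1/2305*(-1/232) + 161/143 = 1/534760 + 161/143 = 86096503/76470680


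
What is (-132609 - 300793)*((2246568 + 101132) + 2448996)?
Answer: -2078897639792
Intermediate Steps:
(-132609 - 300793)*((2246568 + 101132) + 2448996) = -433402*(2347700 + 2448996) = -433402*4796696 = -2078897639792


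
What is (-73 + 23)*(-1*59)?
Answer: 2950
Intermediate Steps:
(-73 + 23)*(-1*59) = -50*(-59) = 2950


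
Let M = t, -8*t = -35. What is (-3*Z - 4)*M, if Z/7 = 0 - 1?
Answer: 595/8 ≈ 74.375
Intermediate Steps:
Z = -7 (Z = 7*(0 - 1) = 7*(-1) = -7)
t = 35/8 (t = -⅛*(-35) = 35/8 ≈ 4.3750)
M = 35/8 ≈ 4.3750
(-3*Z - 4)*M = (-3*(-7) - 4)*(35/8) = (21 - 4)*(35/8) = 17*(35/8) = 595/8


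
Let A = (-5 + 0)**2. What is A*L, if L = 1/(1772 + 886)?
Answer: 25/2658 ≈ 0.0094056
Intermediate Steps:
A = 25 (A = (-5)**2 = 25)
L = 1/2658 ≈ 0.00037622
A*L = 25*(1/2658) = 25/2658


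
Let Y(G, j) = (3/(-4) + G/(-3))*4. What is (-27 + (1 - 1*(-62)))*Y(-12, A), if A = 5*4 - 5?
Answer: 468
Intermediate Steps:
A = 15 (A = 20 - 5 = 15)
Y(G, j) = -3 - 4*G/3 (Y(G, j) = (3*(-¼) + G*(-⅓))*4 = (-¾ - G/3)*4 = -3 - 4*G/3)
(-27 + (1 - 1*(-62)))*Y(-12, A) = (-27 + (1 - 1*(-62)))*(-3 - 4/3*(-12)) = (-27 + (1 + 62))*(-3 + 16) = (-27 + 63)*13 = 36*13 = 468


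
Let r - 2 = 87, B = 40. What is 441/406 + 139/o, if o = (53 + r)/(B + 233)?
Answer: 552468/2059 ≈ 268.32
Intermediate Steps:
r = 89 (r = 2 + 87 = 89)
o = 142/273 (o = (53 + 89)/(40 + 233) = 142/273 ≈ 0.52015)
441/406 + 139/o = 441/406 + 139/(142/273) = 441*(1/406) + 139*(273/142) = 63/58 + 37947/142 = 552468/2059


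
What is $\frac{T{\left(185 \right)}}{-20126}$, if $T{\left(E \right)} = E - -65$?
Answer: $- \frac{125}{10063} \approx -0.012422$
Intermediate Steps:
$T{\left(E \right)} = 65 + E$ ($T{\left(E \right)} = E + 65 = 65 + E$)
$\frac{T{\left(185 \right)}}{-20126} = \frac{65 + 185}{-20126} = 250 \left(- \frac{1}{20126}\right) = - \frac{125}{10063}$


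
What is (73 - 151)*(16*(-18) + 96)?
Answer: 14976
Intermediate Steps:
(73 - 151)*(16*(-18) + 96) = -78*(-288 + 96) = -78*(-192) = 14976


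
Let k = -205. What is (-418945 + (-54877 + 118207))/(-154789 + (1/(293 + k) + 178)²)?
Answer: 2753882560/953293791 ≈ 2.8888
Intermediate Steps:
(-418945 + (-54877 + 118207))/(-154789 + (1/(293 + k) + 178)²) = (-418945 + (-54877 + 118207))/(-154789 + (1/(293 - 205) + 178)²) = (-418945 + 63330)/(-154789 + (1/88 + 178)²) = -355615/(-154789 + (1/88 + 178)²) = -355615/(-154789 + (15665/88)²) = -355615/(-154789 + 245392225/7744) = -355615/(-953293791/7744) = -355615*(-7744/953293791) = 2753882560/953293791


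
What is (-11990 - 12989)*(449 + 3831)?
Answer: -106910120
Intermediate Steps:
(-11990 - 12989)*(449 + 3831) = -24979*4280 = -106910120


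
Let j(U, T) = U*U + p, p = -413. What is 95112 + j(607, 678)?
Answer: 463148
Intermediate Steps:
j(U, T) = -413 + U² (j(U, T) = U*U - 413 = U² - 413 = -413 + U²)
95112 + j(607, 678) = 95112 + (-413 + 607²) = 95112 + (-413 + 368449) = 95112 + 368036 = 463148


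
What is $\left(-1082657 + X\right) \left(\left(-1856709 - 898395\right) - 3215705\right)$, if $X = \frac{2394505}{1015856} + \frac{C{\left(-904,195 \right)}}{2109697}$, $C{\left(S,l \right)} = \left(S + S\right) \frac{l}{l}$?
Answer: $\frac{13854005545159368398041583}{2143148355632} \approx 6.4643 \cdot 10^{12}$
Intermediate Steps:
$C{\left(S,l \right)} = 2 S$ ($C{\left(S,l \right)} = 2 S 1 = 2 S$)
$X = \frac{5049843347337}{2143148355632}$ ($X = \frac{2394505}{1015856} + \frac{2 \left(-904\right)}{2109697} = 2394505 \cdot \frac{1}{1015856} - \frac{1808}{2109697} = \frac{2394505}{1015856} - \frac{1808}{2109697} = \frac{5049843347337}{2143148355632} \approx 2.3563$)
$\left(-1082657 + X\right) \left(\left(-1856709 - 898395\right) - 3215705\right) = \left(-1082657 + \frac{5049843347337}{2143148355632}\right) \left(\left(-1856709 - 898395\right) - 3215705\right) = - \frac{2320289519420126887 \left(\left(-1856709 - 898395\right) - 3215705\right)}{2143148355632} = - \frac{2320289519420126887 \left(-2755104 - 3215705\right)}{2143148355632} = \left(- \frac{2320289519420126887}{2143148355632}\right) \left(-5970809\right) = \frac{13854005545159368398041583}{2143148355632}$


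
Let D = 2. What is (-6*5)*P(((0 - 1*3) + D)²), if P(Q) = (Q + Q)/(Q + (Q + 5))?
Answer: -60/7 ≈ -8.5714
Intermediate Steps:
P(Q) = 2*Q/(5 + 2*Q) (P(Q) = (2*Q)/(Q + (5 + Q)) = (2*Q)/(5 + 2*Q) = 2*Q/(5 + 2*Q))
(-6*5)*P(((0 - 1*3) + D)²) = (-6*5)*(2*((0 - 1*3) + 2)²/(5 + 2*((0 - 1*3) + 2)²)) = -60*((0 - 3) + 2)²/(5 + 2*((0 - 3) + 2)²) = -60*(-3 + 2)²/(5 + 2*(-3 + 2)²) = -60*(-1)²/(5 + 2*(-1)²) = -60/(5 + 2*1) = -60/(5 + 2) = -60/7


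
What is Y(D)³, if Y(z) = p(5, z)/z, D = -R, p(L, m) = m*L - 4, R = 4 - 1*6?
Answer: 27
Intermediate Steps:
R = -2 (R = 4 - 6 = -2)
p(L, m) = -4 + L*m (p(L, m) = L*m - 4 = -4 + L*m)
D = 2 (D = -1*(-2) = 2)
Y(z) = (-4 + 5*z)/z
Y(D)³ = (5 - 4/2)³ = (5 - 4*½)³ = (5 - 2)³ = 3³ = 27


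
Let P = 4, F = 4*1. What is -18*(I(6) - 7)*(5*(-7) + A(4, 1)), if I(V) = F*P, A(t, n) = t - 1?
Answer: 5184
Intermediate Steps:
F = 4
A(t, n) = -1 + t
I(V) = 16 (I(V) = 4*4 = 16)
-18*(I(6) - 7)*(5*(-7) + A(4, 1)) = -18*(16 - 7)*(5*(-7) + (-1 + 4)) = -162*(-35 + 3) = -162*(-32) = -18*(-288) = 5184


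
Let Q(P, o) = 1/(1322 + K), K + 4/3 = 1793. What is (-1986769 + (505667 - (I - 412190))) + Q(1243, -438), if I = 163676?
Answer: -11513604505/9341 ≈ -1.2326e+6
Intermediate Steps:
K = 5375/3 (K = -4/3 + 1793 = 5375/3 ≈ 1791.7)
Q(P, o) = 3/9341 (Q(P, o) = 1/(1322 + 5375/3) = 1/(9341/3) = 3/9341)
(-1986769 + (505667 - (I - 412190))) + Q(1243, -438) = (-1986769 + (505667 - (163676 - 412190))) + 3/9341 = (-1986769 + (505667 - 1*(-248514))) + 3/9341 = (-1986769 + (505667 + 248514)) + 3/9341 = (-1986769 + 754181) + 3/9341 = -1232588 + 3/9341 = -11513604505/9341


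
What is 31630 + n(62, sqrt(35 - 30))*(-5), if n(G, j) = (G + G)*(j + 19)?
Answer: 19850 - 620*sqrt(5) ≈ 18464.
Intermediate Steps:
n(G, j) = 2*G*(19 + j) (n(G, j) = (2*G)*(19 + j) = 2*G*(19 + j))
31630 + n(62, sqrt(35 - 30))*(-5) = 31630 + (2*62*(19 + sqrt(35 - 30)))*(-5) = 31630 + (2*62*(19 + sqrt(5)))*(-5) = 31630 + (2356 + 124*sqrt(5))*(-5) = 31630 + (-11780 - 620*sqrt(5)) = 19850 - 620*sqrt(5)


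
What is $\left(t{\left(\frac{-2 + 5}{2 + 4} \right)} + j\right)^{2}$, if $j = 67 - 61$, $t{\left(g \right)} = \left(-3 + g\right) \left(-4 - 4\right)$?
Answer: $676$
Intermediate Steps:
$t{\left(g \right)} = 24 - 8 g$ ($t{\left(g \right)} = \left(-3 + g\right) \left(-8\right) = 24 - 8 g$)
$j = 6$
$\left(t{\left(\frac{-2 + 5}{2 + 4} \right)} + j\right)^{2} = \left(\left(24 - 8 \frac{-2 + 5}{2 + 4}\right) + 6\right)^{2} = \left(\left(24 - 8 \cdot \frac{3}{6}\right) + 6\right)^{2} = \left(\left(24 - 8 \cdot 3 \cdot \frac{1}{6}\right) + 6\right)^{2} = \left(\left(24 - 4\right) + 6\right)^{2} = \left(20 + 6\right)^{2} = 26^{2} = 676$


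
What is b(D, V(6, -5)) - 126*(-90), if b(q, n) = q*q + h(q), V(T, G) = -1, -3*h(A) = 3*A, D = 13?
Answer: 11496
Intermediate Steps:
h(A) = -A
b(q, n) = q² - q (b(q, n) = q*q - q = q² - q)
b(D, V(6, -5)) - 126*(-90) = 13*(-1 + 13) - 126*(-90) = 13*12 + 11340 = 156 + 11340 = 11496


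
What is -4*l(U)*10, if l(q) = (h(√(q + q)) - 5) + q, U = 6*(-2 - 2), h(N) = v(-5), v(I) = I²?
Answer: 160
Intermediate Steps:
h(N) = 25 (h(N) = (-5)² = 25)
U = -24 (U = 6*(-4) = -24)
l(q) = 20 + q (l(q) = (25 - 5) + q = 20 + q)
-4*l(U)*10 = -4*(20 - 24)*10 = -4*(-4)*10 = 16*10 = 160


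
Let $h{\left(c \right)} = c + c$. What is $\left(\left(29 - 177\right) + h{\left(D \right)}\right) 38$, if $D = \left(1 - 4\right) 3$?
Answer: $-6308$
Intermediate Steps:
$D = -9$ ($D = \left(-3\right) 3 = -9$)
$h{\left(c \right)} = 2 c$
$\left(\left(29 - 177\right) + h{\left(D \right)}\right) 38 = \left(\left(29 - 177\right) + 2 \left(-9\right)\right) 38 = \left(\left(29 - 177\right) - 18\right) 38 = \left(-148 - 18\right) 38 = \left(-166\right) 38 = -6308$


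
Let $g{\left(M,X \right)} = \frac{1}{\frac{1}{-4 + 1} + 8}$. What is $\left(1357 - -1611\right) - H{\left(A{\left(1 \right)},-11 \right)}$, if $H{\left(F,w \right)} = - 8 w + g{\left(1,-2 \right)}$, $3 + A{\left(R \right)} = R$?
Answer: $\frac{66237}{23} \approx 2879.9$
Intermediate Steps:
$A{\left(R \right)} = -3 + R$
$g{\left(M,X \right)} = \frac{3}{23}$ ($g{\left(M,X \right)} = \frac{1}{\frac{1}{-3} + 8} = \frac{1}{- \frac{1}{3} + 8} = \frac{1}{\frac{23}{3}} = \frac{3}{23}$)
$H{\left(F,w \right)} = \frac{3}{23} - 8 w$ ($H{\left(F,w \right)} = - 8 w + \frac{3}{23} = \frac{3}{23} - 8 w$)
$\left(1357 - -1611\right) - H{\left(A{\left(1 \right)},-11 \right)} = \left(1357 - -1611\right) - \left(\frac{3}{23} - -88\right) = \left(1357 + 1611\right) - \left(\frac{3}{23} + 88\right) = 2968 - \frac{2027}{23} = \frac{66237}{23}$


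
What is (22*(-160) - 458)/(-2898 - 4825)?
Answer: 3978/7723 ≈ 0.51509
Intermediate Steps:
(22*(-160) - 458)/(-2898 - 4825) = (-3520 - 458)/(-7723) = -3978*(-1/7723) = 3978/7723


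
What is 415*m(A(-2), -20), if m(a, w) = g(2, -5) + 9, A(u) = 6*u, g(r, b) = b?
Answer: 1660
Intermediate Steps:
m(a, w) = 4 (m(a, w) = -5 + 9 = 4)
415*m(A(-2), -20) = 415*4 = 1660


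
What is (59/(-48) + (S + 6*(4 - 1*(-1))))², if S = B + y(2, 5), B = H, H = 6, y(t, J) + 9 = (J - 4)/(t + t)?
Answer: 1560001/2304 ≈ 677.08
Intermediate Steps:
y(t, J) = -9 + (-4 + J)/(2*t) (y(t, J) = -9 + (J - 4)/(t + t) = -9 + (-4 + J)/((2*t)) = -9 + (-4 + J)*(1/(2*t)) = -9 + (-4 + J)/(2*t))
B = 6
S = -11/4 (S = 6 + (½)*(-4 + 5 - 18*2)/2 = 6 + (½)*(½)*(-4 + 5 - 36) = 6 + (½)*(½)*(-35) = 6 - 35/4 = -11/4 ≈ -2.7500)
(59/(-48) + (S + 6*(4 - 1*(-1))))² = (59/(-48) + (-11/4 + 6*(4 - 1*(-1))))² = (59*(-1/48) + (-11/4 + 6*(4 + 1)))² = (-59/48 + (-11/4 + 6*5))² = (-59/48 + (-11/4 + 30))² = (-59/48 + 109/4)² = (1249/48)² = 1560001/2304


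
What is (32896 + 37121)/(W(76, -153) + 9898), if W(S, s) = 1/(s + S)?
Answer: 5391309/762145 ≈ 7.0739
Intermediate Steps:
W(S, s) = 1/(S + s)
(32896 + 37121)/(W(76, -153) + 9898) = (32896 + 37121)/(1/(76 - 153) + 9898) = 70017/(1/(-77) + 9898) = 70017/(-1/77 + 9898) = 70017/(762145/77) = 70017*(77/762145) = 5391309/762145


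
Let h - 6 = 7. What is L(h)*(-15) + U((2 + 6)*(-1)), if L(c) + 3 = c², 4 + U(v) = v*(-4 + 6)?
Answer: -2510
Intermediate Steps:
h = 13 (h = 6 + 7 = 13)
U(v) = -4 + 2*v (U(v) = -4 + v*(-4 + 6) = -4 + v*2 = -4 + 2*v)
L(c) = -3 + c²
L(h)*(-15) + U((2 + 6)*(-1)) = (-3 + 13²)*(-15) + (-4 + 2*((2 + 6)*(-1))) = (-3 + 169)*(-15) + (-4 + 2*(8*(-1))) = 166*(-15) + (-4 + 2*(-8)) = -2490 + (-4 - 16) = -2490 - 20 = -2510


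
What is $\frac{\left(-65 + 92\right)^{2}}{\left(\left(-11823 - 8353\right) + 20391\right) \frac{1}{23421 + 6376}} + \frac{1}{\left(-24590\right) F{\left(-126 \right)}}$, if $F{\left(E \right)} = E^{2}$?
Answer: $\frac{1696014980312141}{16786806120} \approx 1.0103 \cdot 10^{5}$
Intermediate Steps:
$\frac{\left(-65 + 92\right)^{2}}{\left(\left(-11823 - 8353\right) + 20391\right) \frac{1}{23421 + 6376}} + \frac{1}{\left(-24590\right) F{\left(-126 \right)}} = \frac{\left(-65 + 92\right)^{2}}{\left(\left(-11823 - 8353\right) + 20391\right) \frac{1}{23421 + 6376}} + \frac{1}{\left(-24590\right) \left(-126\right)^{2}} = \frac{27^{2}}{\left(\left(-11823 - 8353\right) + 20391\right) \frac{1}{29797}} - \frac{1}{24590 \cdot 15876} = \frac{729}{\left(-20176 + 20391\right) \frac{1}{29797}} - \frac{1}{390390840} = \frac{729}{215 \cdot \frac{1}{29797}} - \frac{1}{390390840} = \frac{729}{\frac{215}{29797}} - \frac{1}{390390840} = 729 \cdot \frac{29797}{215} - \frac{1}{390390840} = \frac{21722013}{215} - \frac{1}{390390840} = \frac{1696014980312141}{16786806120}$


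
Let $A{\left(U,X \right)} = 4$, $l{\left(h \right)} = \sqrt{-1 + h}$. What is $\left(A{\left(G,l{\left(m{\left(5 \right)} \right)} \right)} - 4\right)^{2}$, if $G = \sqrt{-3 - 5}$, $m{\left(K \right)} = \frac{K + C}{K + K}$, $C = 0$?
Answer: $0$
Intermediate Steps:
$m{\left(K \right)} = \frac{1}{2}$ ($m{\left(K \right)} = \frac{K + 0}{K + K} = \frac{K}{2 K} = K \frac{1}{2 K} = \frac{1}{2}$)
$G = 2 i \sqrt{2}$ ($G = \sqrt{-8} = 2 i \sqrt{2} \approx 2.8284 i$)
$\left(A{\left(G,l{\left(m{\left(5 \right)} \right)} \right)} - 4\right)^{2} = \left(4 - 4\right)^{2} = 0^{2} = 0$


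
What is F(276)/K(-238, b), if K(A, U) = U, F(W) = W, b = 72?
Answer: 23/6 ≈ 3.8333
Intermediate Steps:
F(276)/K(-238, b) = 276/72 = 276*(1/72) = 23/6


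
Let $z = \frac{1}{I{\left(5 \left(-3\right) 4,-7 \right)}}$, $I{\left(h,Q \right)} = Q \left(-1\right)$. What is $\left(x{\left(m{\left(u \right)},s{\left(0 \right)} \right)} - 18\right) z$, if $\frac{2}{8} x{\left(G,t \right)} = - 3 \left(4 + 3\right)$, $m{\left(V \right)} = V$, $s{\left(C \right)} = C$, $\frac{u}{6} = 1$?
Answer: $- \frac{102}{7} \approx -14.571$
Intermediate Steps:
$u = 6$ ($u = 6 \cdot 1 = 6$)
$I{\left(h,Q \right)} = - Q$
$x{\left(G,t \right)} = -84$ ($x{\left(G,t \right)} = 4 \left(- 3 \left(4 + 3\right)\right) = 4 \left(\left(-3\right) 7\right) = 4 \left(-21\right) = -84$)
$z = \frac{1}{7}$ ($z = \frac{1}{\left(-1\right) \left(-7\right)} = \frac{1}{7} \approx 0.14286$)
$\left(x{\left(m{\left(u \right)},s{\left(0 \right)} \right)} - 18\right) z = \left(-84 - 18\right) \frac{1}{7} = \left(-102\right) \frac{1}{7} = - \frac{102}{7}$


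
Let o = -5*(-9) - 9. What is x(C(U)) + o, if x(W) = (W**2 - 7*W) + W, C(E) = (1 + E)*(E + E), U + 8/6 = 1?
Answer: 3148/81 ≈ 38.864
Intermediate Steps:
U = -1/3 (U = -4/3 + 1 = -1/3 ≈ -0.33333)
C(E) = 2*E*(1 + E) (C(E) = (1 + E)*(2*E) = 2*E*(1 + E))
x(W) = W**2 - 6*W
o = 36 (o = 45 - 9 = 36)
x(C(U)) + o = (2*(-1/3)*(1 - 1/3))*(-6 + 2*(-1/3)*(1 - 1/3)) + 36 = (2*(-1/3)*(2/3))*(-6 + 2*(-1/3)*(2/3)) + 36 = -4*(-6 - 4/9)/9 + 36 = -4/9*(-58/9) + 36 = 232/81 + 36 = 3148/81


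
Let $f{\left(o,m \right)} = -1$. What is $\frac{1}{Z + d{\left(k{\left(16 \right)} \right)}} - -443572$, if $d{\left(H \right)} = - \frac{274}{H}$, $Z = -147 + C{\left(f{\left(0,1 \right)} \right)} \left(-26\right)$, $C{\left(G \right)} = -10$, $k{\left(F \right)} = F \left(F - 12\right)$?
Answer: $\frac{1543187020}{3479} \approx 4.4357 \cdot 10^{5}$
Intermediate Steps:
$k{\left(F \right)} = F \left(-12 + F\right)$
$Z = 113$ ($Z = -147 - -260 = -147 + 260 = 113$)
$\frac{1}{Z + d{\left(k{\left(16 \right)} \right)}} - -443572 = \frac{1}{113 - \frac{274}{16 \left(-12 + 16\right)}} - -443572 = \frac{1}{113 - \frac{274}{16 \cdot 4}} + 443572 = \frac{1}{113 - \frac{274}{64}} + 443572 = \frac{1}{113 - \frac{137}{32}} + 443572 = \frac{1}{\frac{3479}{32}} + 443572 = \frac{32}{3479} + 443572 = \frac{1543187020}{3479}$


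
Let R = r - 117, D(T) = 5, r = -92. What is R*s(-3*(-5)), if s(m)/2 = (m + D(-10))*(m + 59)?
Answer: -618640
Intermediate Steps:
R = -209 (R = -92 - 117 = -209)
s(m) = 2*(5 + m)*(59 + m) (s(m) = 2*((m + 5)*(m + 59)) = 2*((5 + m)*(59 + m)) = 2*(5 + m)*(59 + m))
R*s(-3*(-5)) = -209*(590 + 2*(-3*(-5))² + 128*(-3*(-5))) = -209*(590 + 2*15² + 128*15) = -209*(590 + 2*225 + 1920) = -209*(590 + 450 + 1920) = -209*2960 = -618640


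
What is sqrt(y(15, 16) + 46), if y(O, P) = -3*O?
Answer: 1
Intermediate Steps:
sqrt(y(15, 16) + 46) = sqrt(-3*15 + 46) = sqrt(-45 + 46) = sqrt(1) = 1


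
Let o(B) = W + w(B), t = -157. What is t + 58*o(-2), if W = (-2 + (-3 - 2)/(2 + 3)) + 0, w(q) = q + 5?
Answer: -157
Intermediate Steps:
w(q) = 5 + q
W = -3 (W = (-2 - 5/5) + 0 = (-2 - 5*⅕) + 0 = (-2 - 1) + 0 = -3 + 0 = -3)
o(B) = 2 + B (o(B) = -3 + (5 + B) = 2 + B)
t + 58*o(-2) = -157 + 58*(2 - 2) = -157 + 58*0 = -157 + 0 = -157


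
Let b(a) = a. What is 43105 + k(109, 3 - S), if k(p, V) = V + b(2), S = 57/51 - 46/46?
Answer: 732868/17 ≈ 43110.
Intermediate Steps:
S = 2/17 (S = 57*(1/51) - 46*1/46 = 19/17 - 1 = 2/17 ≈ 0.11765)
k(p, V) = 2 + V (k(p, V) = V + 2 = 2 + V)
43105 + k(109, 3 - S) = 43105 + (2 + (3 - 1*2/17)) = 43105 + (2 + (3 - 2/17)) = 43105 + (2 + 49/17) = 43105 + 83/17 = 732868/17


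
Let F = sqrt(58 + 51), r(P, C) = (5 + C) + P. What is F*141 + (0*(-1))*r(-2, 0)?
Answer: 141*sqrt(109) ≈ 1472.1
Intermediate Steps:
r(P, C) = 5 + C + P
F = sqrt(109) ≈ 10.440
F*141 + (0*(-1))*r(-2, 0) = sqrt(109)*141 + (0*(-1))*(5 + 0 - 2) = 141*sqrt(109) + 0*3 = 141*sqrt(109) + 0 = 141*sqrt(109)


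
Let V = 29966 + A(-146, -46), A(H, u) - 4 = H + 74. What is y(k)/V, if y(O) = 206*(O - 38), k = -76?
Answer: -3914/4983 ≈ -0.78547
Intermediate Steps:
A(H, u) = 78 + H (A(H, u) = 4 + (H + 74) = 4 + (74 + H) = 78 + H)
y(O) = -7828 + 206*O (y(O) = 206*(-38 + O) = -7828 + 206*O)
V = 29898 (V = 29966 + (78 - 146) = 29966 - 68 = 29898)
y(k)/V = (-7828 + 206*(-76))/29898 = (-7828 - 15656)*(1/29898) = -23484*1/29898 = -3914/4983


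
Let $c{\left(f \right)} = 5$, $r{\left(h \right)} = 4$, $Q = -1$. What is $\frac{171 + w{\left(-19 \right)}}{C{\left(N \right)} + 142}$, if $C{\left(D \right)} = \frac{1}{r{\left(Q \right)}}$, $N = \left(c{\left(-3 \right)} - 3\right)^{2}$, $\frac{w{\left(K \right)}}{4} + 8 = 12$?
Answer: $\frac{748}{569} \approx 1.3146$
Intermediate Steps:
$w{\left(K \right)} = 16$ ($w{\left(K \right)} = -32 + 4 \cdot 12 = -32 + 48 = 16$)
$N = 4$ ($N = \left(5 - 3\right)^{2} = 2^{2} = 4$)
$C{\left(D \right)} = \frac{1}{4}$
$\frac{171 + w{\left(-19 \right)}}{C{\left(N \right)} + 142} = \frac{171 + 16}{\frac{1}{4} + 142} = \frac{187}{\frac{569}{4}} = 187 \cdot \frac{4}{569} = \frac{748}{569}$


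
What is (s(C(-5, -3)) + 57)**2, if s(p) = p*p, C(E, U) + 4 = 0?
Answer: 5329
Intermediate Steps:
C(E, U) = -4 (C(E, U) = -4 + 0 = -4)
s(p) = p**2
(s(C(-5, -3)) + 57)**2 = ((-4)**2 + 57)**2 = (16 + 57)**2 = 73**2 = 5329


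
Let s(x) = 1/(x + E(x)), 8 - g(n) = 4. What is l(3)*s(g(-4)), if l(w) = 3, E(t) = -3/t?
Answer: 12/13 ≈ 0.92308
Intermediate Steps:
g(n) = 4 (g(n) = 8 - 1*4 = 8 - 4 = 4)
s(x) = 1/(x - 3/x)
l(3)*s(g(-4)) = 3*(4/(-3 + 4**2)) = 3*(4/(-3 + 16)) = 3*(4/13) = 12/13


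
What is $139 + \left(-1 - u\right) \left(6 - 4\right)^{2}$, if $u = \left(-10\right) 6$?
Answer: $375$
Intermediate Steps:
$u = -60$
$139 + \left(-1 - u\right) \left(6 - 4\right)^{2} = 139 + \left(-1 - -60\right) \left(6 - 4\right)^{2} = 139 + \left(-1 + 60\right) 2^{2} = 139 + 59 \cdot 4 = 139 + 236 = 375$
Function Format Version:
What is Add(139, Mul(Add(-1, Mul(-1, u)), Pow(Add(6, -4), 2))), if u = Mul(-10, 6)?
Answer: 375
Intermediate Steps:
u = -60
Add(139, Mul(Add(-1, Mul(-1, u)), Pow(Add(6, -4), 2))) = Add(139, Mul(Add(-1, Mul(-1, -60)), Pow(Add(6, -4), 2))) = Add(139, Mul(Add(-1, 60), Pow(2, 2))) = Add(139, Mul(59, 4)) = Add(139, 236) = 375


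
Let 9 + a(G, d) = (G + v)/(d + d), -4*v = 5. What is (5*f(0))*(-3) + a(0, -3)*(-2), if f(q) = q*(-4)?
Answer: 211/12 ≈ 17.583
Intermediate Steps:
v = -5/4 (v = -¼*5 = -5/4 ≈ -1.2500)
f(q) = -4*q
a(G, d) = -9 + (-5/4 + G)/(2*d) (a(G, d) = -9 + (G - 5/4)/(d + d) = -9 + (-5/4 + G)/((2*d)) = -9 + (-5/4 + G)*(1/(2*d)) = -9 + (-5/4 + G)/(2*d))
(5*f(0))*(-3) + a(0, -3)*(-2) = (5*(-4*0))*(-3) + ((⅛)*(-5 - 72*(-3) + 4*0)/(-3))*(-2) = (5*0)*(-3) + ((⅛)*(-⅓)*(-5 + 216 + 0))*(-2) = 0*(-3) + ((⅛)*(-⅓)*211)*(-2) = 0 - 211/24*(-2) = 0 + 211/12 = 211/12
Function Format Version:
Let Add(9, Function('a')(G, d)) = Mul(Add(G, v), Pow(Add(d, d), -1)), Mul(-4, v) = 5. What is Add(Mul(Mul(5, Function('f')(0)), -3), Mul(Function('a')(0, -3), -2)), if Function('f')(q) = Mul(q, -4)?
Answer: Rational(211, 12) ≈ 17.583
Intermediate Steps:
v = Rational(-5, 4) (v = Mul(Rational(-1, 4), 5) = Rational(-5, 4) ≈ -1.2500)
Function('f')(q) = Mul(-4, q)
Function('a')(G, d) = Add(-9, Mul(Rational(1, 2), Pow(d, -1), Add(Rational(-5, 4), G))) (Function('a')(G, d) = Add(-9, Mul(Add(G, Rational(-5, 4)), Pow(Add(d, d), -1))) = Add(-9, Mul(Add(Rational(-5, 4), G), Pow(Mul(2, d), -1))) = Add(-9, Mul(Add(Rational(-5, 4), G), Mul(Rational(1, 2), Pow(d, -1)))) = Add(-9, Mul(Rational(1, 2), Pow(d, -1), Add(Rational(-5, 4), G))))
Add(Mul(Mul(5, Function('f')(0)), -3), Mul(Function('a')(0, -3), -2)) = Add(Mul(Mul(5, Mul(-4, 0)), -3), Mul(Mul(Rational(1, 8), Pow(-3, -1), Add(-5, Mul(-72, -3), Mul(4, 0))), -2)) = Add(Mul(Mul(5, 0), -3), Mul(Mul(Rational(1, 8), Rational(-1, 3), Add(-5, 216, 0)), -2)) = Add(Mul(0, -3), Mul(Mul(Rational(1, 8), Rational(-1, 3), 211), -2)) = Add(0, Mul(Rational(-211, 24), -2)) = Add(0, Rational(211, 12)) = Rational(211, 12)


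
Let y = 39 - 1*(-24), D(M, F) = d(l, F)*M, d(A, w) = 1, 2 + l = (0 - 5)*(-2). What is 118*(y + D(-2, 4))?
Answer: 7198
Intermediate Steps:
l = 8 (l = -2 + (0 - 5)*(-2) = -2 - 5*(-2) = -2 + 10 = 8)
D(M, F) = M (D(M, F) = 1*M = M)
y = 63 (y = 39 + 24 = 63)
118*(y + D(-2, 4)) = 118*(63 - 2) = 118*61 = 7198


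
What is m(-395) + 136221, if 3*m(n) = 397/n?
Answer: 161421488/1185 ≈ 1.3622e+5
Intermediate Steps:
m(n) = 397/(3*n) (m(n) = (397/n)/3 = 397/(3*n))
m(-395) + 136221 = (397/3)/(-395) + 136221 = (397/3)*(-1/395) + 136221 = -397/1185 + 136221 = 161421488/1185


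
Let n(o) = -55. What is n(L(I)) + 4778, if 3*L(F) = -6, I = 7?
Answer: 4723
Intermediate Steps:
L(F) = -2 (L(F) = (⅓)*(-6) = -2)
n(L(I)) + 4778 = -55 + 4778 = 4723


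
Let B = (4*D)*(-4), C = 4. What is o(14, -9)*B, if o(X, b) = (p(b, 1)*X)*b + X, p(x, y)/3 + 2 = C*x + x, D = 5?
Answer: -1422400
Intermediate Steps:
p(x, y) = -6 + 15*x (p(x, y) = -6 + 3*(4*x + x) = -6 + 3*(5*x) = -6 + 15*x)
o(X, b) = X + X*b*(-6 + 15*b) (o(X, b) = ((-6 + 15*b)*X)*b + X = (X*(-6 + 15*b))*b + X = X*b*(-6 + 15*b) + X = X + X*b*(-6 + 15*b))
B = -80 (B = (4*5)*(-4) = 20*(-4) = -80)
o(14, -9)*B = (14*(1 + 3*(-9)*(-2 + 5*(-9))))*(-80) = (14*(1 + 3*(-9)*(-2 - 45)))*(-80) = (14*(1 + 3*(-9)*(-47)))*(-80) = (14*(1 + 1269))*(-80) = (14*1270)*(-80) = 17780*(-80) = -1422400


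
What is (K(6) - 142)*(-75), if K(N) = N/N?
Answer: 10575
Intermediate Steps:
K(N) = 1
(K(6) - 142)*(-75) = (1 - 142)*(-75) = -141*(-75) = 10575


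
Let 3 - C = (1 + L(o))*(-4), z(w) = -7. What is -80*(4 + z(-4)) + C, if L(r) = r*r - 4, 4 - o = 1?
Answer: 267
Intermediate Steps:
o = 3 (o = 4 - 1*1 = 4 - 1 = 3)
L(r) = -4 + r² (L(r) = r² - 4 = -4 + r²)
C = 27 (C = 3 - (1 + (-4 + 3²))*(-4) = 3 - (1 + (-4 + 9))*(-4) = 3 - (1 + 5)*(-4) = 3 - 6*(-4) = 3 - 1*(-24) = 3 + 24 = 27)
-80*(4 + z(-4)) + C = -80*(4 - 7) + 27 = -80*(-3) + 27 = 240 + 27 = 267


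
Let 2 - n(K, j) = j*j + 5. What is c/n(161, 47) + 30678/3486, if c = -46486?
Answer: 2737023/91798 ≈ 29.816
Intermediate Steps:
n(K, j) = -3 - j**2 (n(K, j) = 2 - (j*j + 5) = 2 - (j**2 + 5) = 2 - (5 + j**2) = 2 + (-5 - j**2) = -3 - j**2)
c/n(161, 47) + 30678/3486 = -46486/(-3 - 1*47**2) + 30678/3486 = -46486/(-3 - 1*2209) + 30678*(1/3486) = -46486/(-3 - 2209) + 5113/581 = -46486/(-2212) + 5113/581 = -46486*(-1/2212) + 5113/581 = 23243/1106 + 5113/581 = 2737023/91798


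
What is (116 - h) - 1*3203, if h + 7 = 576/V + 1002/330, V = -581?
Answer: -98486747/31955 ≈ -3082.0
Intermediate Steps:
h = -158338/31955 (h = -7 + (576/(-581) + 1002/330) = -7 + (576*(-1/581) + 1002*(1/330)) = -7 + (-576/581 + 167/55) = -7 + 65347/31955 = -158338/31955 ≈ -4.9550)
(116 - h) - 1*3203 = (116 - 1*(-158338/31955)) - 1*3203 = (116 + 158338/31955) - 3203 = 3865118/31955 - 3203 = -98486747/31955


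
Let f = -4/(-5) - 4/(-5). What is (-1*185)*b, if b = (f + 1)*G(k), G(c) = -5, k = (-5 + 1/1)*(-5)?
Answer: 2405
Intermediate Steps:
k = 20 (k = (-5 + 1)*(-5) = -4*(-5) = 20)
f = 8/5 (f = -4*(-⅕) - 4*(-⅕) = ⅘ + ⅘ = 8/5 ≈ 1.6000)
b = -13 (b = (8/5 + 1)*(-5) = (13/5)*(-5) = -13)
(-1*185)*b = -1*185*(-13) = -185*(-13) = 2405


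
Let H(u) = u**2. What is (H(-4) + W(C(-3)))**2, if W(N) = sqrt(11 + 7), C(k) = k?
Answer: 274 + 96*sqrt(2) ≈ 409.76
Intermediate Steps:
W(N) = 3*sqrt(2) (W(N) = sqrt(18) = 3*sqrt(2))
(H(-4) + W(C(-3)))**2 = ((-4)**2 + 3*sqrt(2))**2 = (16 + 3*sqrt(2))**2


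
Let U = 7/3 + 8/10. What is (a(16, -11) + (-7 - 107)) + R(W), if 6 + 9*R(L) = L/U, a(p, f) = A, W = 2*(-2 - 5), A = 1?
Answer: -16097/141 ≈ -114.16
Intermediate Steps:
U = 47/15 (U = 7*(⅓) + 8*(⅒) = 7/3 + ⅘ = 47/15 ≈ 3.1333)
W = -14 (W = 2*(-7) = -14)
a(p, f) = 1
R(L) = -⅔ + 5*L/141 (R(L) = -⅔ + (L/(47/15))/9 = -⅔ + (L*(15/47))/9 = -⅔ + (15*L/47)/9 = -⅔ + 5*L/141)
(a(16, -11) + (-7 - 107)) + R(W) = (1 + (-7 - 107)) + (-⅔ + (5/141)*(-14)) = (1 - 114) + (-⅔ - 70/141) = -113 - 164/141 = -16097/141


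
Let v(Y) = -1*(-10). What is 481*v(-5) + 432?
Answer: 5242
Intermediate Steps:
v(Y) = 10
481*v(-5) + 432 = 481*10 + 432 = 4810 + 432 = 5242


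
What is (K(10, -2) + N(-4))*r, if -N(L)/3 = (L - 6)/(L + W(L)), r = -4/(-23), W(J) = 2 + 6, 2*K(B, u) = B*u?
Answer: -10/23 ≈ -0.43478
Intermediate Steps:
K(B, u) = B*u/2 (K(B, u) = (B*u)/2 = B*u/2)
W(J) = 8
r = 4/23 (r = -4*(-1/23) = 4/23 ≈ 0.17391)
N(L) = -3*(-6 + L)/(8 + L) (N(L) = -3*(L - 6)/(L + 8) = -3*(-6 + L)/(8 + L))
(K(10, -2) + N(-4))*r = ((½)*10*(-2) + 3*(6 - 1*(-4))/(8 - 4))*(4/23) = (-10 + 3*(6 + 4)/4)*(4/23) = (-10 + 3*(¼)*10)*(4/23) = (-10 + 15/2)*(4/23) = -5/2*4/23 = -10/23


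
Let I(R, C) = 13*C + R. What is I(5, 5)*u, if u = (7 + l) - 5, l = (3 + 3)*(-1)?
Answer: -280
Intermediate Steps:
l = -6 (l = 6*(-1) = -6)
I(R, C) = R + 13*C
u = -4 (u = (7 - 6) - 5 = 1 - 5 = -4)
I(5, 5)*u = (5 + 13*5)*(-4) = (5 + 65)*(-4) = 70*(-4) = -280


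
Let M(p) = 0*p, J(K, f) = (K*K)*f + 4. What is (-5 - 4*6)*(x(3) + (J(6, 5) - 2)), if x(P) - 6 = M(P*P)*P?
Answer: -5452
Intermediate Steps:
J(K, f) = 4 + f*K² (J(K, f) = K²*f + 4 = f*K² + 4 = 4 + f*K²)
M(p) = 0
x(P) = 6 (x(P) = 6 + 0*P = 6 + 0 = 6)
(-5 - 4*6)*(x(3) + (J(6, 5) - 2)) = (-5 - 4*6)*(6 + ((4 + 5*6²) - 2)) = (-5 - 24)*(6 + ((4 + 5*36) - 2)) = -29*(6 + ((4 + 180) - 2)) = -29*(6 + (184 - 2)) = -29*(6 + 182) = -29*188 = -5452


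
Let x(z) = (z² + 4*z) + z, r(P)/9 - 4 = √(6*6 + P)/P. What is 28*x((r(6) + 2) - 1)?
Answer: 46158 + 3318*√42 ≈ 67661.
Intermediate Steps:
r(P) = 36 + 9*√(36 + P)/P (r(P) = 36 + 9*(√(6*6 + P)/P) = 36 + 9*(√(36 + P)/P) = 36 + 9*√(36 + P)/P)
x(z) = z² + 5*z
28*x((r(6) + 2) - 1) = 28*((((36 + 9*√(36 + 6)/6) + 2) - 1)*(5 + (((36 + 9*√(36 + 6)/6) + 2) - 1))) = 28*((((36 + 9*(⅙)*√42) + 2) - 1)*(5 + (((36 + 9*(⅙)*√42) + 2) - 1))) = 28*((((36 + 3*√42/2) + 2) - 1)*(5 + (((36 + 3*√42/2) + 2) - 1))) = 28*(((38 + 3*√42/2) - 1)*(5 + ((38 + 3*√42/2) - 1))) = 28*((37 + 3*√42/2)*(5 + (37 + 3*√42/2))) = 28*((37 + 3*√42/2)*(42 + 3*√42/2)) = 28*(37 + 3*√42/2)*(42 + 3*√42/2)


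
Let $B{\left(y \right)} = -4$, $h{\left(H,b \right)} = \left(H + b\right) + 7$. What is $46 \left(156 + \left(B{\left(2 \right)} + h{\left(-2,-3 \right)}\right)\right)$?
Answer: $7084$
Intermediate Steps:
$h{\left(H,b \right)} = 7 + H + b$
$46 \left(156 + \left(B{\left(2 \right)} + h{\left(-2,-3 \right)}\right)\right) = 46 \left(156 - 2\right) = 46 \cdot 154 = 7084$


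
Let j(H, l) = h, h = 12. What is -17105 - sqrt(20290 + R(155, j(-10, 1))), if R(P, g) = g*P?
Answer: -17105 - 5*sqrt(886) ≈ -17254.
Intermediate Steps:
j(H, l) = 12
R(P, g) = P*g
-17105 - sqrt(20290 + R(155, j(-10, 1))) = -17105 - sqrt(20290 + 155*12) = -17105 - sqrt(20290 + 1860) = -17105 - sqrt(22150) = -17105 - 5*sqrt(886)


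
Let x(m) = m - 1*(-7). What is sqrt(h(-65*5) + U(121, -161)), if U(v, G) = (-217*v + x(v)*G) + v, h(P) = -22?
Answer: I*sqrt(46766) ≈ 216.25*I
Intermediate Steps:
x(m) = 7 + m (x(m) = m + 7 = 7 + m)
U(v, G) = -216*v + G*(7 + v) (U(v, G) = (-217*v + (7 + v)*G) + v = (-217*v + G*(7 + v)) + v = -216*v + G*(7 + v))
sqrt(h(-65*5) + U(121, -161)) = sqrt(-22 + (-216*121 - 161*(7 + 121))) = sqrt(-22 + (-26136 - 161*128)) = sqrt(-22 + (-26136 - 20608)) = sqrt(-22 - 46744) = sqrt(-46766) = I*sqrt(46766)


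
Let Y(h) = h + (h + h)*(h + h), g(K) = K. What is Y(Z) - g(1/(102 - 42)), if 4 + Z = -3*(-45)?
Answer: 4126499/60 ≈ 68775.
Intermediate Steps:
Z = 131 (Z = -4 - 3*(-45) = -4 + 135 = 131)
Y(h) = h + 4*h² (Y(h) = h + (2*h)*(2*h) = h + 4*h²)
Y(Z) - g(1/(102 - 42)) = 131*(1 + 4*131) - 1/(102 - 42) = 131*(1 + 524) - 1/60 = 131*525 - 1*1/60 = 68775 - 1/60 = 4126499/60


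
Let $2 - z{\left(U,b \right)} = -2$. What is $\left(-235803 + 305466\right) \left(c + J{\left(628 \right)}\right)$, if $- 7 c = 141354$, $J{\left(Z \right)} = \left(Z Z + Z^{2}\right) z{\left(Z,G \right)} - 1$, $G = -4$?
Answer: $\frac{1528694833809}{7} \approx 2.1839 \cdot 10^{11}$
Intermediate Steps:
$z{\left(U,b \right)} = 4$ ($z{\left(U,b \right)} = 2 - -2 = 2 + 2 = 4$)
$J{\left(Z \right)} = -1 + 8 Z^{2}$ ($J{\left(Z \right)} = \left(Z Z + Z^{2}\right) 4 - 1 = \left(Z^{2} + Z^{2}\right) 4 - 1 = 2 Z^{2} \cdot 4 - 1 = 8 Z^{2} - 1 = -1 + 8 Z^{2}$)
$c = - \frac{141354}{7}$ ($c = \left(- \frac{1}{7}\right) 141354 = - \frac{141354}{7} \approx -20193.0$)
$\left(-235803 + 305466\right) \left(c + J{\left(628 \right)}\right) = \left(-235803 + 305466\right) \left(- \frac{141354}{7} - \left(1 - 8 \cdot 628^{2}\right)\right) = 69663 \left(- \frac{141354}{7} + \left(-1 + 8 \cdot 394384\right)\right) = 69663 \left(- \frac{141354}{7} + \left(-1 + 3155072\right)\right) = 69663 \left(- \frac{141354}{7} + 3155071\right) = 69663 \cdot \frac{21944143}{7} = \frac{1528694833809}{7}$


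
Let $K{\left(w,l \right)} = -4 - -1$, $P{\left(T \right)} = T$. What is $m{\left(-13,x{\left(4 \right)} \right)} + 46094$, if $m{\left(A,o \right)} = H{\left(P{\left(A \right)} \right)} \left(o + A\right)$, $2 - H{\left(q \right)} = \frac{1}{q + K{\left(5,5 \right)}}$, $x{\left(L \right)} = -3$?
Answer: $46061$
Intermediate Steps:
$K{\left(w,l \right)} = -3$ ($K{\left(w,l \right)} = -4 + 1 = -3$)
$H{\left(q \right)} = 2 - \frac{1}{-3 + q}$ ($H{\left(q \right)} = 2 - \frac{1}{q - 3} = 2 - \frac{1}{-3 + q}$)
$m{\left(A,o \right)} = \frac{\left(-7 + 2 A\right) \left(A + o\right)}{-3 + A}$ ($m{\left(A,o \right)} = \frac{-7 + 2 A}{-3 + A} \left(o + A\right) = \frac{-7 + 2 A}{-3 + A} \left(A + o\right) = \frac{\left(-7 + 2 A\right) \left(A + o\right)}{-3 + A}$)
$m{\left(-13,x{\left(4 \right)} \right)} + 46094 = \frac{\left(-7 + 2 \left(-13\right)\right) \left(-13 - 3\right)}{-3 - 13} + 46094 = \frac{1}{-16} \left(-7 - 26\right) \left(-16\right) + 46094 = \left(- \frac{1}{16}\right) \left(-33\right) \left(-16\right) + 46094 = -33 + 46094 = 46061$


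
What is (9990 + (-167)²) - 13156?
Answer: 24723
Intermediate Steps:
(9990 + (-167)²) - 13156 = (9990 + 27889) - 13156 = 37879 - 13156 = 24723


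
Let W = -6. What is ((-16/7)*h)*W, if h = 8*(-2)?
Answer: -1536/7 ≈ -219.43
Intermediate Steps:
h = -16
((-16/7)*h)*W = (-16/7*(-16))*(-6) = (-16*⅐*(-16))*(-6) = -16/7*(-16)*(-6) = (256/7)*(-6) = -1536/7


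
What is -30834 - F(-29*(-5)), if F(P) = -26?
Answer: -30808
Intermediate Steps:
-30834 - F(-29*(-5)) = -30834 - 1*(-26) = -30834 + 26 = -30808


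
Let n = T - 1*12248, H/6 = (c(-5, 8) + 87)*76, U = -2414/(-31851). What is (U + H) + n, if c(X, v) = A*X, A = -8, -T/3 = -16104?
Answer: 2993231990/31851 ≈ 93976.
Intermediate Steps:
T = 48312 (T = -3*(-16104) = 48312)
c(X, v) = -8*X
U = 2414/31851 (U = -2414*(-1/31851) = 2414/31851 ≈ 0.075790)
H = 57912 (H = 6*((-8*(-5) + 87)*76) = 6*((40 + 87)*76) = 6*(127*76) = 6*9652 = 57912)
n = 36064 (n = 48312 - 1*12248 = 48312 - 12248 = 36064)
(U + H) + n = (2414/31851 + 57912) + 36064 = 1844557526/31851 + 36064 = 2993231990/31851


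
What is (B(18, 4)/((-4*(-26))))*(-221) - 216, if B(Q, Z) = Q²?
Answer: -1809/2 ≈ -904.50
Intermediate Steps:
(B(18, 4)/((-4*(-26))))*(-221) - 216 = (18²/((-4*(-26))))*(-221) - 216 = (324/104)*(-221) - 216 = (324*(1/104))*(-221) - 216 = (81/26)*(-221) - 216 = -1377/2 - 216 = -1809/2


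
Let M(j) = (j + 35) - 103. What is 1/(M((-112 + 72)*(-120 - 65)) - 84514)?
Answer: -1/77182 ≈ -1.2956e-5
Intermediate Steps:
M(j) = -68 + j (M(j) = (35 + j) - 103 = -68 + j)
1/(M((-112 + 72)*(-120 - 65)) - 84514) = 1/((-68 + (-112 + 72)*(-120 - 65)) - 84514) = 1/((-68 - 40*(-185)) - 84514) = 1/((-68 + 7400) - 84514) = 1/(7332 - 84514) = 1/(-77182) = -1/77182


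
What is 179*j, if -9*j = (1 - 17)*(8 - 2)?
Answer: 5728/3 ≈ 1909.3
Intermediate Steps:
j = 32/3 (j = -(1 - 17)*(8 - 2)/9 = -(-16)*6/9 = -1/9*(-96) = 32/3 ≈ 10.667)
179*j = 179*(32/3) = 5728/3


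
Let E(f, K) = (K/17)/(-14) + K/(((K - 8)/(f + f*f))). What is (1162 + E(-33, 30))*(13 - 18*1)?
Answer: -1548115/119 ≈ -13009.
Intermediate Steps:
E(f, K) = -K/238 + K*(f + f²)/(-8 + K) (E(f, K) = (K*(1/17))*(-1/14) + K/(((-8 + K)/(f + f²))) = (K/17)*(-1/14) + K/(((-8 + K)/(f + f²))) = -K/238 + K*((f + f²)/(-8 + K)) = -K/238 + K*(f + f²)/(-8 + K))
(1162 + E(-33, 30))*(13 - 18*1) = (1162 + (1/238)*30*(8 - 1*30 + 238*(-33) + 238*(-33)²)/(-8 + 30))*(13 - 18*1) = (1162 + (1/238)*30*(8 - 30 - 7854 + 238*1089)/22)*(13 - 18) = (1162 + (1/238)*30*(1/22)*(8 - 30 - 7854 + 259182))*(-5) = (1162 + (1/238)*30*(1/22)*251306)*(-5) = (1162 + 171345/119)*(-5) = (309623/119)*(-5) = -1548115/119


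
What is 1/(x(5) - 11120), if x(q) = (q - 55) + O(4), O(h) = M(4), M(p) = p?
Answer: -1/11166 ≈ -8.9558e-5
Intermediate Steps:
O(h) = 4
x(q) = -51 + q (x(q) = (q - 55) + 4 = (-55 + q) + 4 = -51 + q)
1/(x(5) - 11120) = 1/((-51 + 5) - 11120) = 1/(-46 - 11120) = 1/(-11166) = -1/11166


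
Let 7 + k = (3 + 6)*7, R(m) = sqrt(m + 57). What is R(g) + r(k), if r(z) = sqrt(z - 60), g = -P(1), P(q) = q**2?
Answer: 2*I + 2*sqrt(14) ≈ 7.4833 + 2.0*I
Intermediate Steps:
g = -1 (g = -1*1**2 = -1*1 = -1)
R(m) = sqrt(57 + m)
k = 56 (k = -7 + (3 + 6)*7 = -7 + 9*7 = -7 + 63 = 56)
r(z) = sqrt(-60 + z)
R(g) + r(k) = sqrt(57 - 1) + sqrt(-60 + 56) = sqrt(56) + sqrt(-4) = 2*sqrt(14) + 2*I = 2*I + 2*sqrt(14)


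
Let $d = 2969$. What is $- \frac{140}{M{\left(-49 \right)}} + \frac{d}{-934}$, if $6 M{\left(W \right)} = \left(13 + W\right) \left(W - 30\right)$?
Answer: $- \frac{769033}{221358} \approx -3.4742$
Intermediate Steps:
$M{\left(W \right)} = \frac{\left(-30 + W\right) \left(13 + W\right)}{6}$ ($M{\left(W \right)} = \frac{\left(13 + W\right) \left(W - 30\right)}{6} = \frac{\left(13 + W\right) \left(-30 + W\right)}{6} = \frac{\left(-30 + W\right) \left(13 + W\right)}{6}$)
$- \frac{140}{M{\left(-49 \right)}} + \frac{d}{-934} = - \frac{140}{-65 - - \frac{833}{6} + \frac{\left(-49\right)^{2}}{6}} + \frac{2969}{-934} = - \frac{140}{-65 + \frac{833}{6} + \frac{1}{6} \cdot 2401} + 2969 \left(- \frac{1}{934}\right) = - \frac{140}{-65 + \frac{833}{6} + \frac{2401}{6}} - \frac{2969}{934} = - \frac{140}{474} - \frac{2969}{934} = \left(-140\right) \frac{1}{474} - \frac{2969}{934} = - \frac{70}{237} - \frac{2969}{934} = - \frac{769033}{221358}$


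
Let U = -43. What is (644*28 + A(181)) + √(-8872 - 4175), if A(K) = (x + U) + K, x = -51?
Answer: 18119 + I*√13047 ≈ 18119.0 + 114.22*I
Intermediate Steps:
A(K) = -94 + K (A(K) = (-51 - 43) + K = -94 + K)
(644*28 + A(181)) + √(-8872 - 4175) = (644*28 + (-94 + 181)) + √(-8872 - 4175) = (18032 + 87) + √(-13047) = 18119 + I*√13047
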